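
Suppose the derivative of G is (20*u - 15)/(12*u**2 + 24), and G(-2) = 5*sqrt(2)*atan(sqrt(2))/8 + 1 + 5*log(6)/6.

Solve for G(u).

G(u) = (20*log(u**2 + 2) - 15*sqrt(2)*atan(sqrt(2)*u/2) + 24)/24

For G(u) to be correct, d/du[G] must agree with the stated G'(u) identically.
A general antiderivative is 5*log(u**2 + 2)/6 - 5*sqrt(2)*atan(sqrt(2)*u/2)/8 + C.
The condition gives C = 5*sqrt(2)*atan(sqrt(2))/8 + 1 + 5*log(6)/6 - (5*sqrt(2)*atan(sqrt(2))/8 + 5*log(6)/6) = 1.
So G(u) = (20*log(u**2 + 2) - 15*sqrt(2)*atan(sqrt(2)*u/2) + 24)/24.
Check: d/du[(20*log(u**2 + 2) - 15*sqrt(2)*atan(sqrt(2)*u/2) + 24)/24] = (20*u - 15)/(12*u**2 + 24) = G'(u).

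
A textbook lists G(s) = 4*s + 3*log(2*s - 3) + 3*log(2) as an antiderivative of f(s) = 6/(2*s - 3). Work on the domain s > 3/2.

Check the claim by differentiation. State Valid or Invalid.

d/ds[G] = (8*s - 6)/(2*s - 3)
d/ds[G] - f(s) = 4 != 0.

Invalid: d/ds[G] - f = 4, which is not 0.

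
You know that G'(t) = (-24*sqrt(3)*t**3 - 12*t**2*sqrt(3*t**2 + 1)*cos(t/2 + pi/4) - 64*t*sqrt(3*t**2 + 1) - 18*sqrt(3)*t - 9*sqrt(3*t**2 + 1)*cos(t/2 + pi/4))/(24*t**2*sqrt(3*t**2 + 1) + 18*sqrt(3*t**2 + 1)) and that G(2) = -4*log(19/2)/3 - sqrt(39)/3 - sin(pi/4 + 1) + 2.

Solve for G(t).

A candidate passes only if d/dt[G] lands on the given G'(t) exactly.
A general antiderivative is -sqrt(t**2 + 1/3) - 4*log(2*t**2 + 3/2)/3 - sin(t/2 + pi/4) + C.
The condition gives C = -4*log(19/2)/3 - sqrt(39)/3 - sin(pi/4 + 1) + 2 - (-4*log(19/2)/3 - sqrt(39)/3 - sin(pi/4 + 1)) = 2.
So G(t) = -sqrt(t**2 + 1/3) - 4*log(2*t**2 + 3/2)/3 - sin(t/2 + pi/4) + 2.
Check: d/dt[-sqrt(t**2 + 1/3) - 4*log(2*t**2 + 3/2)/3 - sin(t/2 + pi/4) + 2] = (-24*sqrt(3)*t**3 - 12*t**2*sqrt(3*t**2 + 1)*cos(t/2 + pi/4) - 64*t*sqrt(3*t**2 + 1) - 18*sqrt(3)*t - 9*sqrt(3*t**2 + 1)*cos(t/2 + pi/4))/(24*t**2*sqrt(3*t**2 + 1) + 18*sqrt(3*t**2 + 1)) = G'(t).

G(t) = -sqrt(t**2 + 1/3) - 4*log(2*t**2 + 3/2)/3 - sin(t/2 + pi/4) + 2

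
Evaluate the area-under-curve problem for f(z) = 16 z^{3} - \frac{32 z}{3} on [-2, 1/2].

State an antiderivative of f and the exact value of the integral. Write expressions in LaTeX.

Antiderivative: F(z) = 4 z^{4} - \frac{16 z^{2}}{3}; value = - \frac{175}{4}

The substitution u = z^{2} - \frac{2}{3} works: f is exactly (dF/du)*(du/dz) for that inner function.
F(z) = 4 z^{4} - \frac{16 z^{2}}{3} is an antiderivative of f.
Check: d/dz[4 z^{4} - \frac{16 z^{2}}{3}] = 16 z^{3} - \frac{32 z}{3} = f(z).
F(1/2) = - \frac{13}{12}; F(-2) = \frac{128}{3}.
Integral = F(1/2) - F(-2) = - \frac{175}{4}.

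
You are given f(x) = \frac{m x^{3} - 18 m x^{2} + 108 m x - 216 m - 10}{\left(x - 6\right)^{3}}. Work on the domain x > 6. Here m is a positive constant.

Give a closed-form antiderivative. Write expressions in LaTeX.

Check any antiderivative F(x) by computing F'(x) and comparing it with f(x).
Check: d/dx[m x + \frac{5}{x^{2} - 12 x + 36}] = \frac{m x^{3} - 18 m x^{2} + 108 m x - 216 m - 10}{x^{3} - 18 x^{2} + 108 x - 216}, which equals f(x).

An antiderivative is F(x) = m x + \frac{5}{x^{2} - 12 x + 36}.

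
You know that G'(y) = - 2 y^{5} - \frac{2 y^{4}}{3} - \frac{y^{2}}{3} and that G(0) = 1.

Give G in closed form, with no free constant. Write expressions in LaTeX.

G(y) = \frac{- 15 y^{6} - 6 y^{5} - 5 y^{3} + 45}{45}

The integrand splits into summands that can be handled one at a time.
A general antiderivative is - \frac{y^{6}}{3} - \frac{2 y^{5}}{15} - \frac{y^{3}}{9} + C.
The condition gives C = 1 - (0) = 1.
So G(y) = \frac{- 15 y^{6} - 6 y^{5} - 5 y^{3} + 45}{45}.
Check: d/dy[\frac{- 15 y^{6} - 6 y^{5} - 5 y^{3} + 45}{45}] = - 2 y^{5} - \frac{2 y^{4}}{3} - \frac{y^{2}}{3} = G'(y).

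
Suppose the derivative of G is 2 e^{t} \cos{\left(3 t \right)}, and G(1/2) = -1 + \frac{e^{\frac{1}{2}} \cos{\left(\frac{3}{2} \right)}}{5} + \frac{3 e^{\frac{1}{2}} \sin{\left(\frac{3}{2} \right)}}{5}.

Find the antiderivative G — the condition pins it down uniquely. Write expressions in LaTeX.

G(t) = \frac{3 e^{t} \sin{\left(3 t \right)}}{5} + \frac{e^{t} \cos{\left(3 t \right)}}{5} - 1

Check a candidate G(t) by differentiating: d/dt[G] must match the given G'(t).
A general antiderivative is \frac{3 e^{t} \sin{\left(3 t \right)}}{5} + \frac{e^{t} \cos{\left(3 t \right)}}{5} + C.
The condition gives C = -1 + \frac{e^{\frac{1}{2}} \cos{\left(\frac{3}{2} \right)}}{5} + \frac{3 e^{\frac{1}{2}} \sin{\left(\frac{3}{2} \right)}}{5} - (\frac{e^{\frac{1}{2}} \cos{\left(\frac{3}{2} \right)}}{5} + \frac{3 e^{\frac{1}{2}} \sin{\left(\frac{3}{2} \right)}}{5}) = -1.
So G(t) = \frac{3 e^{t} \sin{\left(3 t \right)}}{5} + \frac{e^{t} \cos{\left(3 t \right)}}{5} - 1.
Check: d/dt[\frac{3 e^{t} \sin{\left(3 t \right)}}{5} + \frac{e^{t} \cos{\left(3 t \right)}}{5} - 1] = 2 e^{t} \cos{\left(3 t \right)} = G'(t).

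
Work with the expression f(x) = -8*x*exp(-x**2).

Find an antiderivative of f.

f matches the chain-rule pattern g'(h)*h' with inner function h(x) = -x**2; substituting u = h(x) collapses the integral.
Check: d/dx[4*exp(-x**2)] = -8*x*exp(-x**2) = f(x).

An antiderivative is F(x) = 4*exp(-x**2).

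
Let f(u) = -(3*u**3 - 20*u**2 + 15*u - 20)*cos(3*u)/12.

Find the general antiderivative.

A candidate is checked by its d/du: the result must match f(u).
Check: d/du[-(27*u**3*sin(3*u) - 180*u**2*sin(3*u) + 27*u**2*cos(3*u) + 117*u*sin(3*u) - 120*u*cos(3*u) - 140*sin(3*u) + 39*cos(3*u))/324] = -u**3*cos(3*u)/4 + 5*u**2*cos(3*u)/3 - 5*u*cos(3*u)/4 + 5*cos(3*u)/3, which equals f(u).

F(u) = -(27*u**3*sin(3*u) - 180*u**2*sin(3*u) + 27*u**2*cos(3*u) + 117*u*sin(3*u) - 120*u*cos(3*u) - 140*sin(3*u) + 39*cos(3*u))/324 + C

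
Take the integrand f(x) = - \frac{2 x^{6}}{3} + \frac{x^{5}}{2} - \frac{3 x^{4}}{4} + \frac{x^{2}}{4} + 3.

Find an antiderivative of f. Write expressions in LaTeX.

Integrate term by term and add the pieces.
Check: d/dx[- \frac{2 x^{7}}{21} + \frac{x^{6}}{12} - \frac{3 x^{5}}{20} + \frac{x^{3}}{12} + 3 x] = - \frac{2 x^{6}}{3} + \frac{x^{5}}{2} - \frac{3 x^{4}}{4} + \frac{x^{2}}{4} + 3 = f(x).

An antiderivative is F(x) = - \frac{2 x^{7}}{21} + \frac{x^{6}}{12} - \frac{3 x^{5}}{20} + \frac{x^{3}}{12} + 3 x.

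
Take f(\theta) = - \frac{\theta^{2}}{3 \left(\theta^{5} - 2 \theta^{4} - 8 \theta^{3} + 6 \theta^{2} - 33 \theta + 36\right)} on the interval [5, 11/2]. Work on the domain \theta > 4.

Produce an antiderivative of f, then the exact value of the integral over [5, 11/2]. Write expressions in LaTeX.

The denominator factors as 3 \left(\theta - 4\right) \left(\theta - 1\right) \left(\theta + 3\right) \left(\theta^{2} + 3\right); partial fractions split f into directly integrable pieces: \frac{7 \theta + 9}{456 \left(\theta^{2} + 3\right)} - \frac{1}{112 \left(\theta + 3\right)} + \frac{1}{144 \left(\theta - 1\right)} - \frac{16}{1197 \left(\theta - 4\right)}.
F(\theta) = - \frac{16 \log{\left(\theta - 4 \right)}}{1197} + \frac{\log{\left(\theta - 1 \right)}}{144} - \frac{\log{\left(\theta + 3 \right)}}{112} + \frac{7 \log{\left(\theta^{2} + 3 \right)}}{912} + \frac{\sqrt{3} \operatorname{atan}{\left(\frac{\sqrt{3} \theta}{3} \right)}}{152} is an antiderivative of f.
Check: d/d\theta[- \frac{16 \log{\left(\theta - 4 \right)}}{1197} + \frac{\log{\left(\theta - 1 \right)}}{144} - \frac{\log{\left(\theta + 3 \right)}}{112} + \frac{7 \log{\left(\theta^{2} + 3 \right)}}{912} + \frac{\sqrt{3} \operatorname{atan}{\left(\frac{\sqrt{3} \theta}{3} \right)}}{152}] = - \frac{\theta^{2}}{3 \theta^{5} - 6 \theta^{4} - 24 \theta^{3} + 18 \theta^{2} - 99 \theta + 108}, which equals f(\theta).
F(11/2) = - \frac{\log{\left(\frac{17}{2} \right)}}{112} - \frac{16 \log{\left(\frac{3}{2} \right)}}{1197} + \frac{\log{\left(\frac{9}{2} \right)}}{144} + \frac{\sqrt{3} \operatorname{atan}{\left(\frac{11 \sqrt{3}}{6} \right)}}{152} + \frac{7 \log{\left(\frac{133}{4} \right)}}{912}; F(5) = - \frac{\log{\left(8 \right)}}{112} + \frac{\log{\left(4 \right)}}{144} + \frac{\sqrt{3} \operatorname{atan}{\left(\frac{5 \sqrt{3}}{3} \right)}}{152} + \frac{7 \log{\left(28 \right)}}{912}.
Integral = F(11/2) - F(5) = - \frac{7 \log{\left(28 \right)}}{912} - \frac{\log{\left(\frac{17}{2} \right)}}{112} - \frac{\sqrt{3} \operatorname{atan}{\left(\frac{5 \sqrt{3}}{3} \right)}}{152} - \frac{\log{\left(4 \right)}}{144} - \frac{16 \log{\left(\frac{3}{2} \right)}}{1197} + \frac{\log{\left(\frac{9}{2} \right)}}{144} + \frac{\sqrt{3} \operatorname{atan}{\left(\frac{11 \sqrt{3}}{6} \right)}}{152} + \frac{\log{\left(8 \right)}}{112} + \frac{7 \log{\left(\frac{133}{4} \right)}}{912}.

Antiderivative: F(\theta) = - \frac{16 \log{\left(\theta - 4 \right)}}{1197} + \frac{\log{\left(\theta - 1 \right)}}{144} - \frac{\log{\left(\theta + 3 \right)}}{112} + \frac{7 \log{\left(\theta^{2} + 3 \right)}}{912} + \frac{\sqrt{3} \operatorname{atan}{\left(\frac{\sqrt{3} \theta}{3} \right)}}{152}; value = - \frac{7 \log{\left(28 \right)}}{912} - \frac{\log{\left(\frac{17}{2} \right)}}{112} - \frac{\sqrt{3} \operatorname{atan}{\left(\frac{5 \sqrt{3}}{3} \right)}}{152} - \frac{\log{\left(4 \right)}}{144} - \frac{16 \log{\left(\frac{3}{2} \right)}}{1197} + \frac{\log{\left(\frac{9}{2} \right)}}{144} + \frac{\sqrt{3} \operatorname{atan}{\left(\frac{11 \sqrt{3}}{6} \right)}}{152} + \frac{\log{\left(8 \right)}}{112} + \frac{7 \log{\left(\frac{133}{4} \right)}}{912}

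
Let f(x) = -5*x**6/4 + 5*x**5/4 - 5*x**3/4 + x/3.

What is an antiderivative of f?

An antiderivative is F(x) = -5*x**7/28 + 5*x**6/24 - 5*x**4/16 + x**2/6.

The integrand splits into summands that can be handled one at a time.
Check: d/dx[-5*x**7/28 + 5*x**6/24 - 5*x**4/16 + x**2/6] = -5*x**6/4 + 5*x**5/4 - 5*x**3/4 + x/3 = f(x).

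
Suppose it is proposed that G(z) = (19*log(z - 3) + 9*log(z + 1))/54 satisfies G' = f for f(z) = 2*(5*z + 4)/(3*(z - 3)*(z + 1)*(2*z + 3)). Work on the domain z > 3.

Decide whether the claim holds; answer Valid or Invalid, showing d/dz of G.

d/dz[G] = (14*z - 4)/(27*z**2 - 54*z - 81)
d/dz[G] - f(z) = 28/(54*z + 81) != 0.

Invalid: d/dz[G] - f = 28/(54*z + 81), which is not 0.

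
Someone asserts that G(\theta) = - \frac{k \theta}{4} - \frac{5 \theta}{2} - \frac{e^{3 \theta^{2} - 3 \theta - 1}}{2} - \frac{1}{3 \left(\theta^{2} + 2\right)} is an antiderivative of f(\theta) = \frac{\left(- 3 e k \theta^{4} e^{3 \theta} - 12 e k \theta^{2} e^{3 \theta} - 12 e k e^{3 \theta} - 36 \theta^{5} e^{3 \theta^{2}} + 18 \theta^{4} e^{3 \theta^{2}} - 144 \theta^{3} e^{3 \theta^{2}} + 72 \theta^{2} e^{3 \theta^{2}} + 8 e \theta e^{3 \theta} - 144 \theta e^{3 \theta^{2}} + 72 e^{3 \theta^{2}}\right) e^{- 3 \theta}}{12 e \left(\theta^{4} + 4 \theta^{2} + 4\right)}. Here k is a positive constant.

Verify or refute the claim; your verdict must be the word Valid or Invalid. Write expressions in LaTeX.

d/d\theta[G] = \frac{- 3 e k \theta^{4} e^{3 \theta} e^{- 3 \theta^{2}} - 12 e k \theta^{2} e^{3 \theta} e^{- 3 \theta^{2}} - 12 e k e^{3 \theta} e^{- 3 \theta^{2}} - 36 \theta^{5} - 30 e \theta^{4} e^{3 \theta} e^{- 3 \theta^{2}} + 18 \theta^{4} - 144 \theta^{3} - 120 e \theta^{2} e^{3 \theta} e^{- 3 \theta^{2}} + 72 \theta^{2} + 8 e \theta e^{3 \theta} e^{- 3 \theta^{2}} - 144 \theta - 120 e e^{3 \theta} e^{- 3 \theta^{2}} + 72}{12 e \theta^{4} e^{3 \theta} e^{- 3 \theta^{2}} + 48 e \theta^{2} e^{3 \theta} e^{- 3 \theta^{2}} + 48 e e^{3 \theta} e^{- 3 \theta^{2}}}
d/d\theta[G] - f(\theta) = - \frac{5}{2} != 0.

Invalid: d/d\theta[G] - f = - \frac{5}{2}, which is not 0.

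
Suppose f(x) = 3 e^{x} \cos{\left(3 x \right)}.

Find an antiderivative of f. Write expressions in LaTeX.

Differentiate the proposed F(x) back; it has to land on f(x) exactly.
Check: d/dx[\frac{3 \left(3 \sin{\left(3 x \right)} + \cos{\left(3 x \right)}\right) e^{x}}{10}] = 3 e^{x} \cos{\left(3 x \right)} = f(x).

An antiderivative is F(x) = \frac{3 \left(3 \sin{\left(3 x \right)} + \cos{\left(3 x \right)}\right) e^{x}}{10}.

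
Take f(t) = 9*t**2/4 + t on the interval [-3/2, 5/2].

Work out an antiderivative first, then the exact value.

The integrand splits into summands that can be handled one at a time.
F(t) = (3*t**3 + 2*t**2 + 12)/4 is an antiderivative of f.
Check: d/dt[(3*t**3 + 2*t**2 + 12)/4] = 9*t**2/4 + t = f(t).
F(5/2) = 571/32; F(-3/2) = 51/32.
Integral = F(5/2) - F(-3/2) = 65/4.

Antiderivative: F(t) = (3*t**3 + 2*t**2 + 12)/4; value = 65/4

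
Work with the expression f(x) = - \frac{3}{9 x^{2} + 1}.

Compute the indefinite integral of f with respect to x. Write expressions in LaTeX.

Whatever form F(x) takes, F'(x) = f(x) is non-negotiable.
Check: d/dx[- \operatorname{atan}{\left(3 x \right)}] = - \frac{3}{9 x^{2} + 1} = f(x).

F(x) = - \operatorname{atan}{\left(3 x \right)} + C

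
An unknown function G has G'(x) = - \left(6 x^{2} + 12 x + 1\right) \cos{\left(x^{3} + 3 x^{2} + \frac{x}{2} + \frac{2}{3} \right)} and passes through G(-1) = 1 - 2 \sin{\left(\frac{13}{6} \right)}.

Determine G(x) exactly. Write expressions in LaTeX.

G(x) = 1 - 2 \sin{\left(x^{3} + 3 x^{2} + \frac{x}{2} + \frac{2}{3} \right)}

G'(x) matches the chain-rule pattern g'(h)*h' with inner function h(x) = x^{3} + 3 x^{2} + \frac{x}{2} + \frac{2}{3}; substituting u = h(x) collapses the integral.
A general antiderivative is - 2 \sin{\left(x^{3} + 3 x^{2} + \frac{x}{2} + \frac{2}{3} \right)} + C.
The condition gives C = 1 - 2 \sin{\left(\frac{13}{6} \right)} - (- 2 \sin{\left(\frac{13}{6} \right)}) = 1.
So G(x) = 1 - 2 \sin{\left(x^{3} + 3 x^{2} + \frac{x}{2} + \frac{2}{3} \right)}.
Check: d/dx[1 - 2 \sin{\left(x^{3} + 3 x^{2} + \frac{x}{2} + \frac{2}{3} \right)}] = - 6 x^{2} \cos{\left(x^{3} + 3 x^{2} + \frac{x}{2} + \frac{2}{3} \right)} - 12 x \cos{\left(x^{3} + 3 x^{2} + \frac{x}{2} + \frac{2}{3} \right)} - \cos{\left(x^{3} + 3 x^{2} + \frac{x}{2} + \frac{2}{3} \right)}, which equals G'(x).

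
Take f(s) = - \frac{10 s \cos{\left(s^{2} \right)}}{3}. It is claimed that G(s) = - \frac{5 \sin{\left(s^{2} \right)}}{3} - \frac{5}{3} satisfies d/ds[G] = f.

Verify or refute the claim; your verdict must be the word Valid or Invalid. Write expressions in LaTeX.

d/ds[G] = - \frac{10 s \cos{\left(s^{2} \right)}}{3}
This equals f(s) exactly, so the claim holds.

Valid: G'(s) = f(s).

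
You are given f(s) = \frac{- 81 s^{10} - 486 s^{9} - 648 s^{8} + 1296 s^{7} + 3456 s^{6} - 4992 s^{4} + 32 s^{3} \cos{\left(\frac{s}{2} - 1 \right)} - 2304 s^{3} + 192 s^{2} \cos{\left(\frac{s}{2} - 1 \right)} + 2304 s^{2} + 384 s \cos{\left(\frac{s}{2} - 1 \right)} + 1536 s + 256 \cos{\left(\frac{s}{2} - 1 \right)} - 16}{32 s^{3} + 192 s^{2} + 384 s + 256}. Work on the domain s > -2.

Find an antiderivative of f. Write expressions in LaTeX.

Since d/ds undoes antidifferentiation here, F'(s) = f(s) is required of F(s).
Check: d/ds[\frac{- 81 s^{10} - 324 s^{9} + 108 s^{8} + 1728 s^{7} + 864 s^{6} - 3456 s^{5} - 2688 s^{4} + 3072 s^{3} + 512 s^{2} \sin{\left(\frac{s}{2} - 1 \right)} + 2816 s^{2} + 2048 s \sin{\left(\frac{s}{2} - 1 \right)} - 1024 s + 2048 \sin{\left(\frac{s}{2} - 1 \right)} - 960}{256 s^{2} + 1024 s + 1024}] = \frac{- 81 s^{10} - 486 s^{9} - 648 s^{8} + 1296 s^{7} + 3456 s^{6} - 4992 s^{4} + 32 s^{3} \cos{\left(\frac{s}{2} - 1 \right)} - 2304 s^{3} + 192 s^{2} \cos{\left(\frac{s}{2} - 1 \right)} + 2304 s^{2} + 384 s \cos{\left(\frac{s}{2} - 1 \right)} + 1536 s + 256 \cos{\left(\frac{s}{2} - 1 \right)} - 16}{32 s^{3} + 192 s^{2} + 384 s + 256} = f(s).

An antiderivative is F(s) = \frac{- 81 s^{10} - 324 s^{9} + 108 s^{8} + 1728 s^{7} + 864 s^{6} - 3456 s^{5} - 2688 s^{4} + 3072 s^{3} + 512 s^{2} \sin{\left(\frac{s}{2} - 1 \right)} + 2816 s^{2} + 2048 s \sin{\left(\frac{s}{2} - 1 \right)} - 1024 s + 2048 \sin{\left(\frac{s}{2} - 1 \right)} - 960}{256 s^{2} + 1024 s + 1024}.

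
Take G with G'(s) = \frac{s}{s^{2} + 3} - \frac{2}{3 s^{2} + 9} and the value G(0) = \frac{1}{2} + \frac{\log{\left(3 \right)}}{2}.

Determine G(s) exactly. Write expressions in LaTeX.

The integrand splits into summands that can be handled one at a time.
A general antiderivative is \frac{\log{\left(s^{2} + 3 \right)}}{2} - \frac{2 \sqrt{3} \operatorname{atan}{\left(\frac{\sqrt{3} s}{3} \right)}}{9} + C.
The condition gives C = \frac{1}{2} + \frac{\log{\left(3 \right)}}{2} - (\frac{\log{\left(3 \right)}}{2}) = \frac{1}{2}.
So G(s) = \frac{\log{\left(s^{2} + 3 \right)}}{2} - \frac{2 \sqrt{3} \operatorname{atan}{\left(\frac{\sqrt{3} s}{3} \right)}}{9} + \frac{1}{2}.
Check: d/ds[\frac{\log{\left(s^{2} + 3 \right)}}{2} - \frac{2 \sqrt{3} \operatorname{atan}{\left(\frac{\sqrt{3} s}{3} \right)}}{9} + \frac{1}{2}] = \frac{3 s - 2}{3 s^{2} + 9}, which equals G'(s).

G(s) = \frac{\log{\left(s^{2} + 3 \right)}}{2} - \frac{2 \sqrt{3} \operatorname{atan}{\left(\frac{\sqrt{3} s}{3} \right)}}{9} + \frac{1}{2}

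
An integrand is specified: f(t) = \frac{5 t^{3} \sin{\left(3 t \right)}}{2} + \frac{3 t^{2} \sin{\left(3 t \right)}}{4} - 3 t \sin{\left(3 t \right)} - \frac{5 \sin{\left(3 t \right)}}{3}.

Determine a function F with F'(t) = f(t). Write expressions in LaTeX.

An antiderivative is F(t) = - \frac{5 t^{3} \cos{\left(3 t \right)}}{6} + \frac{5 t^{2} \sin{\left(3 t \right)}}{6} - \frac{t^{2} \cos{\left(3 t \right)}}{4} + \frac{t \sin{\left(3 t \right)}}{6} + \frac{14 t \cos{\left(3 t \right)}}{9} - \frac{14 \sin{\left(3 t \right)}}{27} + \frac{11 \cos{\left(3 t \right)}}{18}.

The integrand splits into summands that can be handled one at a time.
Check: d/dt[- \frac{5 t^{3} \cos{\left(3 t \right)}}{6} + \frac{5 t^{2} \sin{\left(3 t \right)}}{6} - \frac{t^{2} \cos{\left(3 t \right)}}{4} + \frac{t \sin{\left(3 t \right)}}{6} + \frac{14 t \cos{\left(3 t \right)}}{9} - \frac{14 \sin{\left(3 t \right)}}{27} + \frac{11 \cos{\left(3 t \right)}}{18}] = \frac{5 t^{3} \sin{\left(3 t \right)}}{2} + \frac{3 t^{2} \sin{\left(3 t \right)}}{4} - 3 t \sin{\left(3 t \right)} - \frac{5 \sin{\left(3 t \right)}}{3} = f(t).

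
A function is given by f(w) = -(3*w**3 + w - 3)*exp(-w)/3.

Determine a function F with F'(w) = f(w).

Recognize the product-rule pattern: f = u'v + uv' with u = w**3 + 3*w**2 + 19*w/3 + 16/3, v = exp(-w), so integration by parts undoes it.
Check: d/dw[(3*w**3 + 9*w**2 + 19*w + 16)*exp(-w)/3] = (-3*w**3 - w + 3)*exp(-w)/3, which equals f(w).

An antiderivative is F(w) = (3*w**3 + 9*w**2 + 19*w + 16)*exp(-w)/3.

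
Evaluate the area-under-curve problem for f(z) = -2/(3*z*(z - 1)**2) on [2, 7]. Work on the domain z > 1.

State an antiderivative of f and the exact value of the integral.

Factor the denominator (3*z*(z - 1)**2) and decompose: f = 2/(3*(z - 1)) - 2/(3*(z - 1)**2) - 2/(3*z); each piece integrates to a log, atan, or power term.
F(z) = (-2*z*log(z) + 2*z*log(z - 1) + 2*log(z) - 2*log(z - 1) + 2)/(3*z - 3) is an antiderivative of f.
Check: d/dz[(-2*z*log(z) + 2*z*log(z - 1) + 2*log(z) - 2*log(z - 1) + 2)/(3*z - 3)] = -2/(3*z**3 - 6*z**2 + 3*z), which equals f(z).
F(7) = -2*log(7)/3 + 1/9 + 2*log(6)/3; F(2) = 2/3 - 2*log(2)/3.
Integral = F(7) - F(2) = -2*log(7)/3 - 5/9 + 2*log(2)/3 + 2*log(6)/3.

Antiderivative: F(z) = (-2*z*log(z) + 2*z*log(z - 1) + 2*log(z) - 2*log(z - 1) + 2)/(3*z - 3); value = -2*log(7)/3 - 5/9 + 2*log(2)/3 + 2*log(6)/3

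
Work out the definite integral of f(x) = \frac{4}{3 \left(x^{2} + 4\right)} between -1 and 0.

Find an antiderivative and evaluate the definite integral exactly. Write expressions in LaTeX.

Antiderivative: F(x) = \frac{2 \operatorname{atan}{\left(\frac{x}{2} \right)}}{3}; value = \frac{2 \operatorname{atan}{\left(\frac{1}{2} \right)}}{3}

Differentiate the proposed F(x) back; it has to land on f(x) exactly.
F(x) = \frac{2 \operatorname{atan}{\left(\frac{x}{2} \right)}}{3} is an antiderivative of f.
Check: d/dx[\frac{2 \operatorname{atan}{\left(\frac{x}{2} \right)}}{3}] = \frac{4}{3 x^{2} + 12}, which equals f(x).
F(0) = 0; F(-1) = - \frac{2 \operatorname{atan}{\left(\frac{1}{2} \right)}}{3}.
Integral = F(0) - F(-1) = \frac{2 \operatorname{atan}{\left(\frac{1}{2} \right)}}{3}.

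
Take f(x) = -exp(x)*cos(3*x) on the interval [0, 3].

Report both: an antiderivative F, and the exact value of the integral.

Antiderivative: F(x) = (-3*sin(3*x) - cos(3*x))*exp(x)/10; value = -3*exp(3)*sin(9)/10 + 1/10 - exp(3)*cos(9)/10

Differentiate the proposed F(x) back; it has to land on f(x) exactly.
F(x) = (-3*sin(3*x) - cos(3*x))*exp(x)/10 is an antiderivative of f.
Check: d/dx[(-3*sin(3*x) - cos(3*x))*exp(x)/10] = -exp(x)*cos(3*x) = f(x).
F(3) = -3*exp(3)*sin(9)/10 - exp(3)*cos(9)/10; F(0) = -1/10.
Integral = F(3) - F(0) = -3*exp(3)*sin(9)/10 + 1/10 - exp(3)*cos(9)/10.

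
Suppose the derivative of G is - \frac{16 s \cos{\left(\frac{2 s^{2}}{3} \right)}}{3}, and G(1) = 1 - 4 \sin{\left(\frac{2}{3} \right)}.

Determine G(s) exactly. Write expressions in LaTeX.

The substitution u = \frac{2 s^{2}}{3} works: G'(s) is exactly (dG/du)*(du/ds) for that inner function.
A general antiderivative is - 4 \sin{\left(\frac{2 s^{2}}{3} \right)} + C.
The condition gives C = 1 - 4 \sin{\left(\frac{2}{3} \right)} - (- 4 \sin{\left(\frac{2}{3} \right)}) = 1.
So G(s) = 1 - 4 \sin{\left(\frac{2 s^{2}}{3} \right)}.
Check: d/ds[1 - 4 \sin{\left(\frac{2 s^{2}}{3} \right)}] = - \frac{16 s \cos{\left(\frac{2 s^{2}}{3} \right)}}{3} = G'(s).

G(s) = 1 - 4 \sin{\left(\frac{2 s^{2}}{3} \right)}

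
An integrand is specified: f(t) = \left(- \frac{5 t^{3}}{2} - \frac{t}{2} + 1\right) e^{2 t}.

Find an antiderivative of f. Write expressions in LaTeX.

An antiderivative is F(t) = - \frac{\left(20 t^{3} - 30 t^{2} + 34 t - 25\right) e^{2 t}}{16}.

f has the shape u'v + uv' for u = - \frac{5 t^{3}}{4} + \frac{15 t^{2}}{8} - \frac{17 t}{8} + \frac{25}{16} and v = e^{2 t} — it is the derivative of the product u*v.
Check: d/dt[- \frac{\left(20 t^{3} - 30 t^{2} + 34 t - 25\right) e^{2 t}}{16}] = - \frac{5 t^{3} e^{2 t}}{2} - \frac{t e^{2 t}}{2} + e^{2 t}, which equals f(t).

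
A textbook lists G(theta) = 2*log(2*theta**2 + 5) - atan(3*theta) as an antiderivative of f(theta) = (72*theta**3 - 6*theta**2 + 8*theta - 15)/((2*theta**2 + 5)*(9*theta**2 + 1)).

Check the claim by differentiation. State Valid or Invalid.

d/dtheta[G] = (72*theta**3 - 6*theta**2 + 8*theta - 15)/(18*theta**4 + 47*theta**2 + 5)
This equals f(theta) exactly, so the claim holds.

Valid: G'(theta) = f(theta).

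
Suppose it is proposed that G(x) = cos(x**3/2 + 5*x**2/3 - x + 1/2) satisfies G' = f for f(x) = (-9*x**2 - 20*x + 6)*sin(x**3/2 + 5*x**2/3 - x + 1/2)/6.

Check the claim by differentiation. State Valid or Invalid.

d/dx[G] = -3*x**2*sin(x**3/2 + 5*x**2/3 - x + 1/2)/2 - 10*x*sin(x**3/2 + 5*x**2/3 - x + 1/2)/3 + sin(x**3/2 + 5*x**2/3 - x + 1/2)
This equals f(x) exactly, so the claim holds.

Valid - differentiating G returns exactly f.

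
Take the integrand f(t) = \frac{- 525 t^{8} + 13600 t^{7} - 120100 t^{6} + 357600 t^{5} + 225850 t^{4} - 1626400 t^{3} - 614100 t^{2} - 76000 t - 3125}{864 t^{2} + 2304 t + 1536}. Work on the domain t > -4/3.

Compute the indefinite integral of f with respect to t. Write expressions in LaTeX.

f has the shape u'v + uv' for u = - \frac{25}{6 \left(3 t + 4\right)} and v = \left(\frac{t^{2}}{2} - 4 t - \frac{1}{2}\right)^{4} — it is the derivative of the product u*v.
Check: d/dt[- \frac{25 \left(\frac{t^{2}}{2} - 4 t - \frac{1}{2}\right)^{4}}{6 \left(3 t + 4\right)}] = \frac{- 525 t^{8} + 13600 t^{7} - 120100 t^{6} + 357600 t^{5} + 225850 t^{4} - 1626400 t^{3} - 614100 t^{2} - 76000 t - 3125}{864 t^{2} + 2304 t + 1536} = f(t).

F(t) = - \frac{25 \left(\frac{t^{2}}{2} - 4 t - \frac{1}{2}\right)^{4}}{6 \left(3 t + 4\right)} + C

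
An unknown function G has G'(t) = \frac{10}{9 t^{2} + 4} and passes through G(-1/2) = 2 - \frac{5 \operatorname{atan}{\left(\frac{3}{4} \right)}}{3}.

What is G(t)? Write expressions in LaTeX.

A first test for any G(t): its t-derivative must equal the given G'(t).
A general antiderivative is \frac{5 \operatorname{atan}{\left(\frac{3 t}{2} \right)}}{3} + C.
The condition gives C = 2 - \frac{5 \operatorname{atan}{\left(\frac{3}{4} \right)}}{3} - (- \frac{5 \operatorname{atan}{\left(\frac{3}{4} \right)}}{3}) = 2.
So G(t) = \frac{5 \operatorname{atan}{\left(\frac{3 t}{2} \right)}}{3} + 2.
Check: d/dt[\frac{5 \operatorname{atan}{\left(\frac{3 t}{2} \right)}}{3} + 2] = \frac{10}{9 t^{2} + 4} = G'(t).

G(t) = \frac{5 \operatorname{atan}{\left(\frac{3 t}{2} \right)}}{3} + 2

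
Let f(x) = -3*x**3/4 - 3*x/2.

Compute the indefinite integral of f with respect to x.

Integrate term by term and add the pieces.
Check: d/dx[-3*x**4/16 - 3*x**2/4] = -3*x**3/4 - 3*x/2 = f(x).

F(x) = -3*x**4/16 - 3*x**2/4 + C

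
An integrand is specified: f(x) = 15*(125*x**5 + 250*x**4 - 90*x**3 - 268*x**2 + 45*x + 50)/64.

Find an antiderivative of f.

An antiderivative is F(x) = 625*x**6/128 + 375*x**5/32 - 675*x**4/128 - 335*x**3/16 + 675*x**2/128 + 375*x/32.

f matches the chain-rule pattern g'(h)*h' with inner function h(x) = -5*x**2/4 - x + 5/4; substituting u = h(x) collapses the integral.
Check: d/dx[625*x**6/128 + 375*x**5/32 - 675*x**4/128 - 335*x**3/16 + 675*x**2/128 + 375*x/32] = 1875*x**5/64 + 1875*x**4/32 - 675*x**3/32 - 1005*x**2/16 + 675*x/64 + 375/32, which equals f(x).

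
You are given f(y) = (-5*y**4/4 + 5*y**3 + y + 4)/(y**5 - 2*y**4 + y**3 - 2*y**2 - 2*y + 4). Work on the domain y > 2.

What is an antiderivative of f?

An antiderivative is F(y) = (104*log(y - 2) - 105*log(y - 1) - 13*log(y + 1) - 38*log(y**2 + 2) + 32*sqrt(2)*atan(sqrt(2)*y/2))/72.

Factor the denominator (4*(y - 2)*(y - 1)*(y + 1)*(y**2 + 2)) and decompose: f = -(19*y - 16)/(18*(y**2 + 2)) - 13/(72*(y + 1)) - 35/(24*(y - 1)) + 13/(9*(y - 2)); each piece integrates to a log, atan, or power term.
Check: d/dy[(104*log(y - 2) - 105*log(y - 1) - 13*log(y + 1) - 38*log(y**2 + 2) + 32*sqrt(2)*atan(sqrt(2)*y/2))/72] = (-5*y**4 + 20*y**3 + 4*y + 16)/(4*y**5 - 8*y**4 + 4*y**3 - 8*y**2 - 8*y + 16), which equals f(y).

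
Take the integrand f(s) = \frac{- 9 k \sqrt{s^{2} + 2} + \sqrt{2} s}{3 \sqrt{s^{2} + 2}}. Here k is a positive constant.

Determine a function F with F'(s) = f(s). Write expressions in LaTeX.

An antiderivative is F(s) = - 3 k s + \frac{\sqrt{2 s^{2} + 4}}{3}.

Differentiate the proposed F(s) back; it has to land on f(s) exactly.
Check: d/ds[- 3 k s + \frac{\sqrt{2 s^{2} + 4}}{3}] = \frac{- 9 k \sqrt{s^{2} + 2} + \sqrt{2} s}{3 \sqrt{s^{2} + 2}} = f(s).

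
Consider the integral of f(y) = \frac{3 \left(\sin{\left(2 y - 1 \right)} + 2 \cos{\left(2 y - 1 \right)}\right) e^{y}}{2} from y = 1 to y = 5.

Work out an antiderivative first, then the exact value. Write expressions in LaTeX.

Antiderivative: F(y) = \frac{3 e^{y} \sin{\left(2 y - 1 \right)}}{2}; value = - \frac{3 e \sin{\left(1 \right)}}{2} + \frac{3 e^{5} \sin{\left(9 \right)}}{2}

f has the shape u'v + uv' for u = \frac{3 e^{y}}{2} and v = \sin{\left(2 y - 1 \right)} — it is the derivative of the product u*v.
F(y) = \frac{3 e^{y} \sin{\left(2 y - 1 \right)}}{2} is an antiderivative of f.
Check: d/dy[\frac{3 e^{y} \sin{\left(2 y - 1 \right)}}{2}] = \frac{3 e^{y} \sin{\left(2 y - 1 \right)}}{2} + 3 e^{y} \cos{\left(2 y - 1 \right)}, which equals f(y).
F(5) = \frac{3 e^{5} \sin{\left(9 \right)}}{2}; F(1) = \frac{3 e \sin{\left(1 \right)}}{2}.
Integral = F(5) - F(1) = - \frac{3 e \sin{\left(1 \right)}}{2} + \frac{3 e^{5} \sin{\left(9 \right)}}{2}.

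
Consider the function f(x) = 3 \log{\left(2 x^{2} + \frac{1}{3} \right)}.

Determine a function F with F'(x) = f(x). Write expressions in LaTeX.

A first test for any F(x): its x-derivative must equal f(x) identically.
Check: d/dx[3 x \log{\left(2 x^{2} + \frac{1}{3} \right)} - 6 x + \sqrt{6} \operatorname{atan}{\left(\sqrt{6} x \right)}] = 3 \log{\left(2 x^{2} + \frac{1}{3} \right)} = f(x).

An antiderivative is F(x) = 3 x \log{\left(2 x^{2} + \frac{1}{3} \right)} - 6 x + \sqrt{6} \operatorname{atan}{\left(\sqrt{6} x \right)}.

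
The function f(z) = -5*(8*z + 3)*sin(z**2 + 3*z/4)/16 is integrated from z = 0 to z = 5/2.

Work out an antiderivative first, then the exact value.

Antiderivative: F(z) = 5*cos(z**2 + 3*z/4)/4; value = -5/4 + 5*cos(65/8)/4

f matches the chain-rule pattern g'(h)*h' with inner function h(z) = z**2 + 3*z/4; substituting u = h(z) collapses the integral.
F(z) = 5*cos(z**2 + 3*z/4)/4 is an antiderivative of f.
Check: d/dz[5*cos(z**2 + 3*z/4)/4] = -5*z*sin(z**2 + 3*z/4)/2 - 15*sin(z**2 + 3*z/4)/16, which equals f(z).
F(5/2) = 5*cos(65/8)/4; F(0) = 5/4.
Integral = F(5/2) - F(0) = -5/4 + 5*cos(65/8)/4.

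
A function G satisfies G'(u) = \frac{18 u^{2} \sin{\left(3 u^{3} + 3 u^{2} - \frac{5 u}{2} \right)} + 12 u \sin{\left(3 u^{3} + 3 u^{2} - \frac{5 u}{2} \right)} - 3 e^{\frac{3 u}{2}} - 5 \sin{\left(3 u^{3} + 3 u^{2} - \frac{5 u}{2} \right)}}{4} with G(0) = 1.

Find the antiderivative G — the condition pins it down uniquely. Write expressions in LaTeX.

Differentiate the proposed G(u) back; it has to land on the given G'(u).
A general antiderivative is - \frac{e^{\frac{3 u}{2}}}{2} - \frac{\cos{\left(3 u^{3} + 3 u^{2} - \frac{5 u}{2} \right)}}{2} + C.
The condition gives C = 1 - (-1) = 2.
So G(u) = - \frac{e^{\frac{3 u}{2}} + \cos{\left(3 u^{3} + 3 u^{2} - \frac{5 u}{2} \right)} - 4}{2}.
Check: d/du[- \frac{e^{\frac{3 u}{2}} + \cos{\left(3 u^{3} + 3 u^{2} - \frac{5 u}{2} \right)} - 4}{2}] = \frac{9 u^{2} \sin{\left(3 u^{3} + 3 u^{2} - \frac{5 u}{2} \right)}}{2} + 3 u \sin{\left(3 u^{3} + 3 u^{2} - \frac{5 u}{2} \right)} - \frac{3 e^{\frac{3 u}{2}}}{4} - \frac{5 \sin{\left(3 u^{3} + 3 u^{2} - \frac{5 u}{2} \right)}}{4}, which equals G'(u).

G(u) = - \frac{e^{\frac{3 u}{2}} + \cos{\left(3 u^{3} + 3 u^{2} - \frac{5 u}{2} \right)} - 4}{2}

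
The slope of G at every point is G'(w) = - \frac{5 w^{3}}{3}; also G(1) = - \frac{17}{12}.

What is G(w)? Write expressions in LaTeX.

Whatever form G(w) takes, its d/dw must return the stated G'(w).
A general antiderivative is - \frac{5 w^{4}}{12} + C.
The condition gives C = - \frac{17}{12} - (- \frac{5}{12}) = -1.
So G(w) = - \frac{5 w^{4}}{12} - 1.
Check: d/dw[- \frac{5 w^{4}}{12} - 1] = - \frac{5 w^{3}}{3} = G'(w).

G(w) = - \frac{5 w^{4}}{12} - 1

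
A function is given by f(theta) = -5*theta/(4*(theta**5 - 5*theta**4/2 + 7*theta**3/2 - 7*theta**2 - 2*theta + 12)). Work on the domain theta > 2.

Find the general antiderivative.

F(theta) = -5*log(theta - 2)/24 + 6*log(theta - 3/2)/25 + log(theta + 1)/30 - 13*log(theta**2 + 4)/400 + 9*atan(theta/2)/200 + C

The denominator factors as 2*(theta - 2)*(theta + 1)*(2*theta - 3)*(theta**2 + 4); partial fractions split f into directly integrable pieces: -(13*theta - 18)/(200*(theta**2 + 4)) + 12/(25*(2*theta - 3)) + 1/(30*(theta + 1)) - 5/(24*(theta - 2)).
Check: d/dtheta[-5*log(theta - 2)/24 + 6*log(theta - 3/2)/25 + log(theta + 1)/30 - 13*log(theta**2 + 4)/400 + 9*atan(theta/2)/200] = -5*theta/(4*theta**5 - 10*theta**4 + 14*theta**3 - 28*theta**2 - 8*theta + 48), which equals f(theta).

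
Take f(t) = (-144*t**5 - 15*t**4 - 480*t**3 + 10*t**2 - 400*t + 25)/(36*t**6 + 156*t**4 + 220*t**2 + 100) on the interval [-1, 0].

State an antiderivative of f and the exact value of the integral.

Antiderivative: F(t) = -(24*t**2*log(3*t**2/2 + 3/2) - 5*t + 40*log(3*t**2/2 + 3/2))/(4*(3*t**2 + 5)); value = -2*log(3/2) + 5/32 + 2*log(3)

Differentiate the proposed F(t) back; it has to land on f(t) exactly.
F(t) = -(24*t**2*log(3*t**2/2 + 3/2) - 5*t + 40*log(3*t**2/2 + 3/2))/(4*(3*t**2 + 5)) is an antiderivative of f.
Check: d/dt[-(24*t**2*log(3*t**2/2 + 3/2) - 5*t + 40*log(3*t**2/2 + 3/2))/(4*(3*t**2 + 5))] = (-144*t**5 - 15*t**4 - 480*t**3 + 10*t**2 - 400*t + 25)/(36*t**6 + 156*t**4 + 220*t**2 + 100) = f(t).
F(0) = -2*log(3/2); F(-1) = -2*log(3) - 5/32.
Integral = F(0) - F(-1) = -2*log(3/2) + 5/32 + 2*log(3).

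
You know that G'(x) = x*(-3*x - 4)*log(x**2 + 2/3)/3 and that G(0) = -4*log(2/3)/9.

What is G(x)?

G(x) = (6*x**3 + 9*x**2*(-x - 2)*log(x**2 + 2/3) + 18*x**2 - 12*x - 12*log(x**2 + 2/3) + 4*sqrt(6)*atan(sqrt(6)*x/2))/27

The proposed G(x) is checked by its d/dx: the result must match the given G'(x).
A general antiderivative is 2*x**3/9 + 2*x**2/3 - 4*x/9 + (-x**3/3 - 2*x**2/3)*log(x**2 + 2/3) - 4*log(x**2 + 2/3)/9 + 4*sqrt(6)*atan(sqrt(6)*x/2)/27 + C.
The condition gives C = -4*log(2/3)/9 - (-4*log(2/3)/9) = 0.
So G(x) = (6*x**3 + 9*x**2*(-x - 2)*log(x**2 + 2/3) + 18*x**2 - 12*x - 12*log(x**2 + 2/3) + 4*sqrt(6)*atan(sqrt(6)*x/2))/27.
Check: d/dx[(6*x**3 + 9*x**2*(-x - 2)*log(x**2 + 2/3) + 18*x**2 - 12*x - 12*log(x**2 + 2/3) + 4*sqrt(6)*atan(sqrt(6)*x/2))/27] = -x**2*log(x**2 + 2/3) - 4*x*log(x**2 + 2/3)/3, which equals G'(x).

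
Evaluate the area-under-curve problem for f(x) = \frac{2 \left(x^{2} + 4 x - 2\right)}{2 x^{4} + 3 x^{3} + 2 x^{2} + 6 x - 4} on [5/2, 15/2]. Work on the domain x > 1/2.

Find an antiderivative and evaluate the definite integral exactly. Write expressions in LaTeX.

Antiderivative: F(x) = \frac{2 \left(\log{\left(x - \frac{1}{2} \right)} + 9 \log{\left(x + 2 \right)} - 5 \log{\left(x^{2} + 2 \right)} + 20 \sqrt{2} \operatorname{atan}{\left(\frac{\sqrt{2} x}{2} \right)}\right)}{45}; value = - \frac{8 \sqrt{2} \operatorname{atan}{\left(\frac{5 \sqrt{2}}{4} \right)}}{9} - \frac{2 \log{\left(\frac{233}{4} \right)}}{9} - \frac{2 \log{\left(\frac{9}{2} \right)}}{5} - \frac{2 \log{\left(2 \right)}}{45} + \frac{2 \log{\left(7 \right)}}{45} + \frac{2 \log{\left(\frac{33}{4} \right)}}{9} + \frac{2 \log{\left(\frac{19}{2} \right)}}{5} + \frac{8 \sqrt{2} \operatorname{atan}{\left(\frac{15 \sqrt{2}}{4} \right)}}{9}

The denominator factors as \left(x + 2\right) \left(2 x - 1\right) \left(x^{2} + 2\right); partial fractions split f into directly integrable pieces: - \frac{4 \left(x - 4\right)}{9 \left(x^{2} + 2\right)} + \frac{4}{45 \left(2 x - 1\right)} + \frac{2}{5 \left(x + 2\right)}.
F(x) = \frac{2 \left(\log{\left(x - \frac{1}{2} \right)} + 9 \log{\left(x + 2 \right)} - 5 \log{\left(x^{2} + 2 \right)} + 20 \sqrt{2} \operatorname{atan}{\left(\frac{\sqrt{2} x}{2} \right)}\right)}{45} is an antiderivative of f.
Check: d/dx[\frac{2 \left(\log{\left(x - \frac{1}{2} \right)} + 9 \log{\left(x + 2 \right)} - 5 \log{\left(x^{2} + 2 \right)} + 20 \sqrt{2} \operatorname{atan}{\left(\frac{\sqrt{2} x}{2} \right)}\right)}{45}] = \frac{2 x^{2} + 8 x - 4}{2 x^{4} + 3 x^{3} + 2 x^{2} + 6 x - 4}, which equals f(x).
F(15/2) = - \frac{2 \log{\left(\frac{233}{4} \right)}}{9} + \frac{2 \log{\left(7 \right)}}{45} + \frac{2 \log{\left(\frac{19}{2} \right)}}{5} + \frac{8 \sqrt{2} \operatorname{atan}{\left(\frac{15 \sqrt{2}}{4} \right)}}{9}; F(5/2) = - \frac{2 \log{\left(\frac{33}{4} \right)}}{9} + \frac{2 \log{\left(2 \right)}}{45} + \frac{2 \log{\left(\frac{9}{2} \right)}}{5} + \frac{8 \sqrt{2} \operatorname{atan}{\left(\frac{5 \sqrt{2}}{4} \right)}}{9}.
Integral = F(15/2) - F(5/2) = - \frac{8 \sqrt{2} \operatorname{atan}{\left(\frac{5 \sqrt{2}}{4} \right)}}{9} - \frac{2 \log{\left(\frac{233}{4} \right)}}{9} - \frac{2 \log{\left(\frac{9}{2} \right)}}{5} - \frac{2 \log{\left(2 \right)}}{45} + \frac{2 \log{\left(7 \right)}}{45} + \frac{2 \log{\left(\frac{33}{4} \right)}}{9} + \frac{2 \log{\left(\frac{19}{2} \right)}}{5} + \frac{8 \sqrt{2} \operatorname{atan}{\left(\frac{15 \sqrt{2}}{4} \right)}}{9}.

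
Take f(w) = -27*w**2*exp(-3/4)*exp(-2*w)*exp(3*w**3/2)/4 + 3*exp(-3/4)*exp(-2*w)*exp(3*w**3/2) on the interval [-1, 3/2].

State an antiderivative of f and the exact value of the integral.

The substitution u = 3*w**3/2 - 2*w - 3/4 works: f is exactly (dF/du)*(du/dw) for that inner function.
F(w) = -3*exp(3*w**3/2 - 2*w - 3/4)/2 is an antiderivative of f.
Check: d/dw[-3*exp(3*w**3/2 - 2*w - 3/4)/2] = (12 - 27*w**2)*exp(-3/4)*exp(-2*w)*exp(3*w**3/2)/4, which equals f(w).
F(3/2) = -3*exp(21/16)/2; F(-1) = -3*exp(-1/4)/2.
Integral = F(3/2) - F(-1) = -3*exp(21/16)/2 + 3*exp(-1/4)/2.

Antiderivative: F(w) = -3*exp(3*w**3/2 - 2*w - 3/4)/2; value = -3*exp(21/16)/2 + 3*exp(-1/4)/2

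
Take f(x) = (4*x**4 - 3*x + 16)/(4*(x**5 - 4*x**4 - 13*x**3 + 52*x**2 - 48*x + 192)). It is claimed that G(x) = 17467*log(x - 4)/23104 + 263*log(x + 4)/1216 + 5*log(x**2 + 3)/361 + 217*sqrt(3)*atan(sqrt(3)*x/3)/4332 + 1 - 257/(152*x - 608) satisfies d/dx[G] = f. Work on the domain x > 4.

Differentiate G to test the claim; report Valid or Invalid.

Valid: G'(x) = f(x).

d/dx[G] = (4*x**4 - 3*x + 16)/(4*x**5 - 16*x**4 - 52*x**3 + 208*x**2 - 192*x + 768)
This equals f(x) exactly, so the claim holds.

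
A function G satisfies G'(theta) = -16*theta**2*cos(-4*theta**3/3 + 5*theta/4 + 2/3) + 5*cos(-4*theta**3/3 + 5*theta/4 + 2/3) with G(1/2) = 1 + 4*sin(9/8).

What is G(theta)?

G(theta) = 4*sin(-4*theta**3/3 + 5*theta/4 + 2/3) + 1

G'(theta) matches the chain-rule pattern g'(h)*h' with inner function h(theta) = -4*theta**3/3 + 5*theta/4 + 2/3; substituting u = h(theta) collapses the integral.
A general antiderivative is 4*sin(-4*theta**3/3 + 5*theta/4 + 2/3) + C.
The condition gives C = 1 + 4*sin(9/8) - (4*sin(9/8)) = 1.
So G(theta) = 4*sin(-4*theta**3/3 + 5*theta/4 + 2/3) + 1.
Check: d/dtheta[4*sin(-4*theta**3/3 + 5*theta/4 + 2/3) + 1] = -16*theta**2*cos(-4*theta**3/3 + 5*theta/4 + 2/3) + 5*cos(-4*theta**3/3 + 5*theta/4 + 2/3) = G'(theta).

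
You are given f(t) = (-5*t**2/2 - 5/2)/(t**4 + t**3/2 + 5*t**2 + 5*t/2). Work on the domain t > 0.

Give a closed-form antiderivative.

An antiderivative is F(t) = -(21*log(t) - 25*log(t + 1/2) + 2*log(t**2 + 5) + 8*sqrt(5)*atan(sqrt(5)*t/5))/21.

Factor the denominator (t*(2*t + 1)*(t**2 + 5)) and decompose: f = -4*(t + 10)/(21*(t**2 + 5)) + 50/(21*(2*t + 1)) - 1/t; each piece integrates to a log, atan, or power term.
Check: d/dt[-(21*log(t) - 25*log(t + 1/2) + 2*log(t**2 + 5) + 8*sqrt(5)*atan(sqrt(5)*t/5))/21] = (-5*t**2 - 5)/(2*t**4 + t**3 + 10*t**2 + 5*t), which equals f(t).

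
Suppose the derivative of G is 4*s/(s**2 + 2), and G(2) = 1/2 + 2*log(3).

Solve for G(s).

The substitution u = s**2/2 + 1 works: G'(s) is exactly (dG/du)*(du/ds) for that inner function.
A general antiderivative is 2*log(s**2/2 + 1) + C.
The condition gives C = 1/2 + 2*log(3) - (2*log(3)) = 1/2.
So G(s) = 2*log(s**2/2 + 1) + 1/2.
Check: d/ds[2*log(s**2/2 + 1) + 1/2] = 4*s/(s**2 + 2) = G'(s).

G(s) = 2*log(s**2/2 + 1) + 1/2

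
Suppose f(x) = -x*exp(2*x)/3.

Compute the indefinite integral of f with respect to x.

F(x) = -x*exp(2*x)/6 + exp(2*x)/12 + C

Recognize the product-rule pattern: f = u'v + uv' with u = 1/12 - x/6, v = exp(2*x), so integration by parts undoes it.
Check: d/dx[-x*exp(2*x)/6 + exp(2*x)/12] = -x*exp(2*x)/3 = f(x).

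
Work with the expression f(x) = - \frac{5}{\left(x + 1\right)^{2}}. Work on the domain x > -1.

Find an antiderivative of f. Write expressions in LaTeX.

An antiderivative is F(x) = \frac{5}{x + 1}.

For F(x) to be correct the identity F'(x) - f(x) = 0 must hold.
Check: d/dx[\frac{5}{x + 1}] = - \frac{5}{x^{2} + 2 x + 1}, which equals f(x).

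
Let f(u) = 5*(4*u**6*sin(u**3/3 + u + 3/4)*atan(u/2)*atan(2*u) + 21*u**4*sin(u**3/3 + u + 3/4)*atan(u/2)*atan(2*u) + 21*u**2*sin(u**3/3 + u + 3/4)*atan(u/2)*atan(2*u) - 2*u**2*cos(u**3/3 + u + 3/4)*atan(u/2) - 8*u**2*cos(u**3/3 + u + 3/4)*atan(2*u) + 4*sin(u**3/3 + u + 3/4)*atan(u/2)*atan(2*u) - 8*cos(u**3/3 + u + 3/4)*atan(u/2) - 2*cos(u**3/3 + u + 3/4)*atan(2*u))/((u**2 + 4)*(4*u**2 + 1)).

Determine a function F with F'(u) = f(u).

An antiderivative is F(u) = -5*cos(u**3/3 + u + 3/4)*atan(u/2)*atan(2*u).

Check any antiderivative F(u) by computing F'(u) and comparing it with f(u).
Check: d/du[-5*cos(u**3/3 + u + 3/4)*atan(u/2)*atan(2*u)] = (20*u**6*sin(u**3/3 + u + 3/4)*atan(u/2)*atan(2*u) + 105*u**4*sin(u**3/3 + u + 3/4)*atan(u/2)*atan(2*u) + 105*u**2*sin(u**3/3 + u + 3/4)*atan(u/2)*atan(2*u) - 10*u**2*cos(u**3/3 + u + 3/4)*atan(u/2) - 40*u**2*cos(u**3/3 + u + 3/4)*atan(2*u) + 20*sin(u**3/3 + u + 3/4)*atan(u/2)*atan(2*u) - 40*cos(u**3/3 + u + 3/4)*atan(u/2) - 10*cos(u**3/3 + u + 3/4)*atan(2*u))/(4*u**4 + 17*u**2 + 4), which equals f(u).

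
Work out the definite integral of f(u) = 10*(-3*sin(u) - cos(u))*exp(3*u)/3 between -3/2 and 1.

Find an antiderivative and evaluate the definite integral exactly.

f has the shape v'r + vr' for v = -10*exp(3*u)/3 and r = sin(u) — it is the derivative of the product v*r.
F(u) = -10*exp(3*u)*sin(u)/3 is an antiderivative of f.
Check: d/du[-10*exp(3*u)*sin(u)/3] = -10*exp(3*u)*sin(u) - 10*exp(3*u)*cos(u)/3, which equals f(u).
F(1) = -10*exp(3)*sin(1)/3; F(-3/2) = 10*exp(-9/2)*sin(3/2)/3.
Integral = F(1) - F(-3/2) = -10*exp(3)*sin(1)/3 - 10*exp(-9/2)*sin(3/2)/3.

Antiderivative: F(u) = -10*exp(3*u)*sin(u)/3; value = -10*exp(3)*sin(1)/3 - 10*exp(-9/2)*sin(3/2)/3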